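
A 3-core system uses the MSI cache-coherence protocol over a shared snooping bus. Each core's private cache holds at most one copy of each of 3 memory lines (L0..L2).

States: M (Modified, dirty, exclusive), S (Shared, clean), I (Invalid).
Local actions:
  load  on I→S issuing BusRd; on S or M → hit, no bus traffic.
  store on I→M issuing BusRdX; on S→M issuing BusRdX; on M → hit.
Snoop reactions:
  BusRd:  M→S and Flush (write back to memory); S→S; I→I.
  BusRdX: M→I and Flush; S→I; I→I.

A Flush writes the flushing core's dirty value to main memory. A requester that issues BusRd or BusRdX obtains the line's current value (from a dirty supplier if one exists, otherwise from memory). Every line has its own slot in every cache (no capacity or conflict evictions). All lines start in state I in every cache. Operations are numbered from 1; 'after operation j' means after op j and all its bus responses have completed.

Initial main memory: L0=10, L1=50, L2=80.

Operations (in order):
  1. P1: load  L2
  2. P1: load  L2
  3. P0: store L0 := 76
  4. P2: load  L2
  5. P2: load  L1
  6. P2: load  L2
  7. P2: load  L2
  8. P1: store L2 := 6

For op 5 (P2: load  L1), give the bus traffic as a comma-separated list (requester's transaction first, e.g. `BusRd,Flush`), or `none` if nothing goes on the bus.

bus = BusRd

  op1 P1: load  L2 → I/S/I on L2; bus BusRd; mem=80
  op2 P1: load  L2 → I/S/I on L2; bus (none); mem=80
  op3 P0: store L0 := 76 → M/I/I on L0; bus BusRdX; mem=10
  op4 P2: load  L2 → I/S/S on L2; bus BusRd; mem=80
  op5 P2: load  L1 → I/I/S on L1; bus BusRd; mem=50
  op6 P2: load  L2 → I/S/S on L2; bus (none); mem=80
  op7 P2: load  L2 → I/S/S on L2; bus (none); mem=80
  op8 P1: store L2 := 6 → I/M/I on L2; bus BusRdX; mem=80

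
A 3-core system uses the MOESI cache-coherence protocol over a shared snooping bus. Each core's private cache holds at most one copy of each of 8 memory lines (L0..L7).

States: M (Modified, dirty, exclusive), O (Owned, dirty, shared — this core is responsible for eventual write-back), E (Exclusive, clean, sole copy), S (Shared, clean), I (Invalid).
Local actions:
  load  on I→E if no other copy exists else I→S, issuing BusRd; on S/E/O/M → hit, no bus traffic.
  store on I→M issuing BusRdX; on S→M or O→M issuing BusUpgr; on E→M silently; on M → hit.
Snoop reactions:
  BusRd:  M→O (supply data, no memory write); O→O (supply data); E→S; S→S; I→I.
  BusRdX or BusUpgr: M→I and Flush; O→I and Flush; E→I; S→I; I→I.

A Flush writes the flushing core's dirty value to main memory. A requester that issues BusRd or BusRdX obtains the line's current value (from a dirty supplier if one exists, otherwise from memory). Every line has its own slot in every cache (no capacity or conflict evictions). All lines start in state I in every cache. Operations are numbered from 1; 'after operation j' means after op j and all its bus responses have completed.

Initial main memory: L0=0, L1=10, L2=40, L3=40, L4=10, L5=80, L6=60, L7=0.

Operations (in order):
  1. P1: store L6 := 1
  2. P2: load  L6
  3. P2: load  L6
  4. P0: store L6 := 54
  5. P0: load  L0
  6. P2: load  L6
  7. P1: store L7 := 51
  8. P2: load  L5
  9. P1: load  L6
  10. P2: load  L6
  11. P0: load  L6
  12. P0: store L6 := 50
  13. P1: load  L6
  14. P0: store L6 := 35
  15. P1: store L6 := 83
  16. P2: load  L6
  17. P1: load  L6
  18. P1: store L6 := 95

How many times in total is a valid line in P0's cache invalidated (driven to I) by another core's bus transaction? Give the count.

step 1: P1: store L6 := 1  ⟶  IMI  (L6)  txn=BusRdX  M[L6]=60
step 2: P2: load  L6  ⟶  IOS  (L6)  txn=BusRd  M[L6]=60
step 3: P2: load  L6  ⟶  IOS  (L6)  txn=∅  M[L6]=60
step 4: P0: store L6 := 54  ⟶  MII  (L6)  txn=BusRdX+Flush  M[L6]=1
step 5: P0: load  L0  ⟶  EII  (L0)  txn=BusRd  M[L0]=0
step 6: P2: load  L6  ⟶  OIS  (L6)  txn=BusRd  M[L6]=1
step 7: P1: store L7 := 51  ⟶  IMI  (L7)  txn=BusRdX  M[L7]=0
step 8: P2: load  L5  ⟶  IIE  (L5)  txn=BusRd  M[L5]=80
step 9: P1: load  L6  ⟶  OSS  (L6)  txn=BusRd  M[L6]=1
step 10: P2: load  L6  ⟶  OSS  (L6)  txn=∅  M[L6]=1
step 11: P0: load  L6  ⟶  OSS  (L6)  txn=∅  M[L6]=1
step 12: P0: store L6 := 50  ⟶  MII  (L6)  txn=BusUpgr  M[L6]=1
step 13: P1: load  L6  ⟶  OSI  (L6)  txn=BusRd  M[L6]=1
step 14: P0: store L6 := 35  ⟶  MII  (L6)  txn=BusUpgr  M[L6]=1
step 15: P1: store L6 := 83  ⟶  IMI  (L6)  txn=BusRdX+Flush  M[L6]=35
step 16: P2: load  L6  ⟶  IOS  (L6)  txn=BusRd  M[L6]=35
step 17: P1: load  L6  ⟶  IOS  (L6)  txn=∅  M[L6]=35
step 18: P1: store L6 := 95  ⟶  IMI  (L6)  txn=BusUpgr  M[L6]=35

invalidations = 1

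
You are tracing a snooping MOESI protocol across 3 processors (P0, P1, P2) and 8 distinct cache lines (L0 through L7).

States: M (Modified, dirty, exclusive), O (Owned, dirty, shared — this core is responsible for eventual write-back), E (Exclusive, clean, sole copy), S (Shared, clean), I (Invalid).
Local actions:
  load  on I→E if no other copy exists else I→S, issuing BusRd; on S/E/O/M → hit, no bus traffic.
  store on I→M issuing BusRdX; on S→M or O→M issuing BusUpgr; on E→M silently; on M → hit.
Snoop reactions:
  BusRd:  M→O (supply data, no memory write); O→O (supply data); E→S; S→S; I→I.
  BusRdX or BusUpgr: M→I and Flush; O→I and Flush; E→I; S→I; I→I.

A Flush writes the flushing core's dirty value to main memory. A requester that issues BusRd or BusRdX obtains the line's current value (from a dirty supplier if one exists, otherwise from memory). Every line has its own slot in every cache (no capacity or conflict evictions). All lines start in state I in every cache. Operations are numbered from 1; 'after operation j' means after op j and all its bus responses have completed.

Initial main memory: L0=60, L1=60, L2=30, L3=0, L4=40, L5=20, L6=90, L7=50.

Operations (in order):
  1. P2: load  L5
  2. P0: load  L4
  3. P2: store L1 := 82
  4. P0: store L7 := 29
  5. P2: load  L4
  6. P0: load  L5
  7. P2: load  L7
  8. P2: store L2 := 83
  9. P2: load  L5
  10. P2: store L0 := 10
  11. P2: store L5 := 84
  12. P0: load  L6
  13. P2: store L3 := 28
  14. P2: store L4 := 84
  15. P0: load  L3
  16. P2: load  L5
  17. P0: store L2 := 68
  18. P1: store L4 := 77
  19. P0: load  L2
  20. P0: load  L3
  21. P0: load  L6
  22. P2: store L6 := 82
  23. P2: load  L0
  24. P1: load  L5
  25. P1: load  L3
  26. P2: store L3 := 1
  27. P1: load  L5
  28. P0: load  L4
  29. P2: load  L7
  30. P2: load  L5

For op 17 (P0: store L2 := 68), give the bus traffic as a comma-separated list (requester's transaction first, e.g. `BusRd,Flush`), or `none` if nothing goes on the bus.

  op1 P2: load  L5 → I/I/E on L5; bus BusRd; mem=20
  op2 P0: load  L4 → E/I/I on L4; bus BusRd; mem=40
  op3 P2: store L1 := 82 → I/I/M on L1; bus BusRdX; mem=60
  op4 P0: store L7 := 29 → M/I/I on L7; bus BusRdX; mem=50
  op5 P2: load  L4 → S/I/S on L4; bus BusRd; mem=40
  op6 P0: load  L5 → S/I/S on L5; bus BusRd; mem=20
  op7 P2: load  L7 → O/I/S on L7; bus BusRd; mem=50
  op8 P2: store L2 := 83 → I/I/M on L2; bus BusRdX; mem=30
  op9 P2: load  L5 → S/I/S on L5; bus (none); mem=20
  op10 P2: store L0 := 10 → I/I/M on L0; bus BusRdX; mem=60
  op11 P2: store L5 := 84 → I/I/M on L5; bus BusUpgr; mem=20
  op12 P0: load  L6 → E/I/I on L6; bus BusRd; mem=90
  op13 P2: store L3 := 28 → I/I/M on L3; bus BusRdX; mem=0
  op14 P2: store L4 := 84 → I/I/M on L4; bus BusUpgr; mem=40
  op15 P0: load  L3 → S/I/O on L3; bus BusRd; mem=0
  op16 P2: load  L5 → I/I/M on L5; bus (none); mem=20
  op17 P0: store L2 := 68 → M/I/I on L2; bus BusRdX Flush; mem=83
  op18 P1: store L4 := 77 → I/M/I on L4; bus BusRdX Flush; mem=84
  op19 P0: load  L2 → M/I/I on L2; bus (none); mem=83
  op20 P0: load  L3 → S/I/O on L3; bus (none); mem=0
  op21 P0: load  L6 → E/I/I on L6; bus (none); mem=90
  op22 P2: store L6 := 82 → I/I/M on L6; bus BusRdX; mem=90
  op23 P2: load  L0 → I/I/M on L0; bus (none); mem=60
  op24 P1: load  L5 → I/S/O on L5; bus BusRd; mem=20
  op25 P1: load  L3 → S/S/O on L3; bus BusRd; mem=0
  op26 P2: store L3 := 1 → I/I/M on L3; bus BusUpgr; mem=0
  op27 P1: load  L5 → I/S/O on L5; bus (none); mem=20
  op28 P0: load  L4 → S/O/I on L4; bus BusRd; mem=84
  op29 P2: load  L7 → O/I/S on L7; bus (none); mem=50
  op30 P2: load  L5 → I/S/O on L5; bus (none); mem=20

bus = BusRdX,Flush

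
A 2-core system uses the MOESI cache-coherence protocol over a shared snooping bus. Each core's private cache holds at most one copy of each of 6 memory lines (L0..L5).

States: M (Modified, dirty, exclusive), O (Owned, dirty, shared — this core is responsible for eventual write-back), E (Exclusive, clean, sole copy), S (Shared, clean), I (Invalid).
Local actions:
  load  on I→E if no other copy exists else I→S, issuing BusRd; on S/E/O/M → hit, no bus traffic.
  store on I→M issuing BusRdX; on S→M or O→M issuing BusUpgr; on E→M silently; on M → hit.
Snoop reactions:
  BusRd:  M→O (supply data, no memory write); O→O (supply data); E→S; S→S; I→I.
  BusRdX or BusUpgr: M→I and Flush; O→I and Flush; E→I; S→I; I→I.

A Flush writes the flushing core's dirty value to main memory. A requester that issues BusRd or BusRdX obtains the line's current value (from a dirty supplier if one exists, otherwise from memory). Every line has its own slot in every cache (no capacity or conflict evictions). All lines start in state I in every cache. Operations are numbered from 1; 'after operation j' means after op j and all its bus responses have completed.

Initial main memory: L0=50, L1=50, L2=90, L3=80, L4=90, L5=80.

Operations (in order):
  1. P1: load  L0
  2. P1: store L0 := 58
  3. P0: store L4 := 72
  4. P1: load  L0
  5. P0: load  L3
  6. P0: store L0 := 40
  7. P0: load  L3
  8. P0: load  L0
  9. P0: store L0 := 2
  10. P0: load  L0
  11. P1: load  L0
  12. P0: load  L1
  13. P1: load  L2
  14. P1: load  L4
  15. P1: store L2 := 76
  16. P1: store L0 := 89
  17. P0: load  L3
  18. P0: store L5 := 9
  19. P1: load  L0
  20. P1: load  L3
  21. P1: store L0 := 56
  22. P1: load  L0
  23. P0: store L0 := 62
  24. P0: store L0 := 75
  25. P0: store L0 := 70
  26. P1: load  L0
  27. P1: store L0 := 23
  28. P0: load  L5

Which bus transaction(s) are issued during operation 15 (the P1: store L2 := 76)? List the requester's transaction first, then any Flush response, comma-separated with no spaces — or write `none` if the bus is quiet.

step 1: P1: load  L0  ⟶  IE  (L0)  txn=BusRd  M[L0]=50
step 2: P1: store L0 := 58  ⟶  IM  (L0)  txn=∅  M[L0]=50
step 3: P0: store L4 := 72  ⟶  MI  (L4)  txn=BusRdX  M[L4]=90
step 4: P1: load  L0  ⟶  IM  (L0)  txn=∅  M[L0]=50
step 5: P0: load  L3  ⟶  EI  (L3)  txn=BusRd  M[L3]=80
step 6: P0: store L0 := 40  ⟶  MI  (L0)  txn=BusRdX+Flush  M[L0]=58
step 7: P0: load  L3  ⟶  EI  (L3)  txn=∅  M[L3]=80
step 8: P0: load  L0  ⟶  MI  (L0)  txn=∅  M[L0]=58
step 9: P0: store L0 := 2  ⟶  MI  (L0)  txn=∅  M[L0]=58
step 10: P0: load  L0  ⟶  MI  (L0)  txn=∅  M[L0]=58
step 11: P1: load  L0  ⟶  OS  (L0)  txn=BusRd  M[L0]=58
step 12: P0: load  L1  ⟶  EI  (L1)  txn=BusRd  M[L1]=50
step 13: P1: load  L2  ⟶  IE  (L2)  txn=BusRd  M[L2]=90
step 14: P1: load  L4  ⟶  OS  (L4)  txn=BusRd  M[L4]=90
step 15: P1: store L2 := 76  ⟶  IM  (L2)  txn=∅  M[L2]=90
step 16: P1: store L0 := 89  ⟶  IM  (L0)  txn=BusUpgr+Flush  M[L0]=2
step 17: P0: load  L3  ⟶  EI  (L3)  txn=∅  M[L3]=80
step 18: P0: store L5 := 9  ⟶  MI  (L5)  txn=BusRdX  M[L5]=80
step 19: P1: load  L0  ⟶  IM  (L0)  txn=∅  M[L0]=2
step 20: P1: load  L3  ⟶  SS  (L3)  txn=BusRd  M[L3]=80
step 21: P1: store L0 := 56  ⟶  IM  (L0)  txn=∅  M[L0]=2
step 22: P1: load  L0  ⟶  IM  (L0)  txn=∅  M[L0]=2
step 23: P0: store L0 := 62  ⟶  MI  (L0)  txn=BusRdX+Flush  M[L0]=56
step 24: P0: store L0 := 75  ⟶  MI  (L0)  txn=∅  M[L0]=56
step 25: P0: store L0 := 70  ⟶  MI  (L0)  txn=∅  M[L0]=56
step 26: P1: load  L0  ⟶  OS  (L0)  txn=BusRd  M[L0]=56
step 27: P1: store L0 := 23  ⟶  IM  (L0)  txn=BusUpgr+Flush  M[L0]=70
step 28: P0: load  L5  ⟶  MI  (L5)  txn=∅  M[L5]=80

bus = none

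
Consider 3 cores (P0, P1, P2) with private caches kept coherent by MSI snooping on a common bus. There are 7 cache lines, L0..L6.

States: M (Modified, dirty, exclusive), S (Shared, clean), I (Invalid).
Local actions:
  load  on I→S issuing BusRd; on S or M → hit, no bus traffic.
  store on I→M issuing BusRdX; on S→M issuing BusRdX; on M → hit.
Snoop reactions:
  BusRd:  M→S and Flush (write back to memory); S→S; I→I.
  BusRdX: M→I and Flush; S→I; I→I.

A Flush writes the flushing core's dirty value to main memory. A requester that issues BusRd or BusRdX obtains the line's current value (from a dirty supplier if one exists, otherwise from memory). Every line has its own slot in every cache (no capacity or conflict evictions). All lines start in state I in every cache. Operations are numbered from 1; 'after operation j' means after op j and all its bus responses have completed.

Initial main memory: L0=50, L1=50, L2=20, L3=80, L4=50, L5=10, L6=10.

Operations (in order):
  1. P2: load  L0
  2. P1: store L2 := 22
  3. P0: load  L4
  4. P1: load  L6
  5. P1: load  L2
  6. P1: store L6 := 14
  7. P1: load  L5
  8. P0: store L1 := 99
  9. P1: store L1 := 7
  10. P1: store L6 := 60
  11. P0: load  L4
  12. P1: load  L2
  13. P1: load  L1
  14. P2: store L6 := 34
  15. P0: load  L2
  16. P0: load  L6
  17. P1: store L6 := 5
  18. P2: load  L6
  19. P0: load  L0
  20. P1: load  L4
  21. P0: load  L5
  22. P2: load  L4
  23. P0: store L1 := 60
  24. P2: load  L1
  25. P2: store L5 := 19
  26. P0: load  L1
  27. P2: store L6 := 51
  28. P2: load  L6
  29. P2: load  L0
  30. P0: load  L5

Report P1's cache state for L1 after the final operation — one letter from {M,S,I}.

state = I

  op1 P2: load  L0 → I/I/S on L0; bus BusRd; mem=50
  op2 P1: store L2 := 22 → I/M/I on L2; bus BusRdX; mem=20
  op3 P0: load  L4 → S/I/I on L4; bus BusRd; mem=50
  op4 P1: load  L6 → I/S/I on L6; bus BusRd; mem=10
  op5 P1: load  L2 → I/M/I on L2; bus (none); mem=20
  op6 P1: store L6 := 14 → I/M/I on L6; bus BusRdX; mem=10
  op7 P1: load  L5 → I/S/I on L5; bus BusRd; mem=10
  op8 P0: store L1 := 99 → M/I/I on L1; bus BusRdX; mem=50
  op9 P1: store L1 := 7 → I/M/I on L1; bus BusRdX Flush; mem=99
  op10 P1: store L6 := 60 → I/M/I on L6; bus (none); mem=10
  op11 P0: load  L4 → S/I/I on L4; bus (none); mem=50
  op12 P1: load  L2 → I/M/I on L2; bus (none); mem=20
  op13 P1: load  L1 → I/M/I on L1; bus (none); mem=99
  op14 P2: store L6 := 34 → I/I/M on L6; bus BusRdX Flush; mem=60
  op15 P0: load  L2 → S/S/I on L2; bus BusRd Flush; mem=22
  op16 P0: load  L6 → S/I/S on L6; bus BusRd Flush; mem=34
  op17 P1: store L6 := 5 → I/M/I on L6; bus BusRdX; mem=34
  op18 P2: load  L6 → I/S/S on L6; bus BusRd Flush; mem=5
  op19 P0: load  L0 → S/I/S on L0; bus BusRd; mem=50
  op20 P1: load  L4 → S/S/I on L4; bus BusRd; mem=50
  op21 P0: load  L5 → S/S/I on L5; bus BusRd; mem=10
  op22 P2: load  L4 → S/S/S on L4; bus BusRd; mem=50
  op23 P0: store L1 := 60 → M/I/I on L1; bus BusRdX Flush; mem=7
  op24 P2: load  L1 → S/I/S on L1; bus BusRd Flush; mem=60
  op25 P2: store L5 := 19 → I/I/M on L5; bus BusRdX; mem=10
  op26 P0: load  L1 → S/I/S on L1; bus (none); mem=60
  op27 P2: store L6 := 51 → I/I/M on L6; bus BusRdX; mem=5
  op28 P2: load  L6 → I/I/M on L6; bus (none); mem=5
  op29 P2: load  L0 → S/I/S on L0; bus (none); mem=50
  op30 P0: load  L5 → S/I/S on L5; bus BusRd Flush; mem=19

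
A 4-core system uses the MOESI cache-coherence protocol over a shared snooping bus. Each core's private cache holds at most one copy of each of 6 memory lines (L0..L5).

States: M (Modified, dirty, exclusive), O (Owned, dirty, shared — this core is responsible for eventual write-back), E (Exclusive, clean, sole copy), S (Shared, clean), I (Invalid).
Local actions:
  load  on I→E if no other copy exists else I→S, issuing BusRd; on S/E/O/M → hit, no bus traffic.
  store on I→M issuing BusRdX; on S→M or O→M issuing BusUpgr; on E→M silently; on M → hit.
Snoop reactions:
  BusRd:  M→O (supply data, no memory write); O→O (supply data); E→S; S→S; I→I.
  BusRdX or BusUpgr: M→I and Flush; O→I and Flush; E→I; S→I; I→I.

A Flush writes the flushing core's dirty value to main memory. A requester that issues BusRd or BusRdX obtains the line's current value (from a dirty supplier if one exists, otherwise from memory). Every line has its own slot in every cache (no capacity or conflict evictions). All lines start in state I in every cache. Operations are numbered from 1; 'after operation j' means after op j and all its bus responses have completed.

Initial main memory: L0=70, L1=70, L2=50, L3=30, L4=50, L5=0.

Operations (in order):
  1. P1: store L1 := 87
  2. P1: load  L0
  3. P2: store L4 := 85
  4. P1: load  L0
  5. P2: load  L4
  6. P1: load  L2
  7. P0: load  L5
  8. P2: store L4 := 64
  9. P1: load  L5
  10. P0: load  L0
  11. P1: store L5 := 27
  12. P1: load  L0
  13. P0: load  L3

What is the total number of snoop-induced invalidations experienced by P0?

invalidations = 1

1. P1: store L1 := 87  bus=[BusRdX]  L1: P0=I P1=M P2=I P3=I  mem[L1]=70
2. P1: load  L0  bus=[BusRd]  L0: P0=I P1=E P2=I P3=I  mem[L0]=70
3. P2: store L4 := 85  bus=[BusRdX]  L4: P0=I P1=I P2=M P3=I  mem[L4]=50
4. P1: load  L0  bus=[-]  L0: P0=I P1=E P2=I P3=I  mem[L0]=70
5. P2: load  L4  bus=[-]  L4: P0=I P1=I P2=M P3=I  mem[L4]=50
6. P1: load  L2  bus=[BusRd]  L2: P0=I P1=E P2=I P3=I  mem[L2]=50
7. P0: load  L5  bus=[BusRd]  L5: P0=E P1=I P2=I P3=I  mem[L5]=0
8. P2: store L4 := 64  bus=[-]  L4: P0=I P1=I P2=M P3=I  mem[L4]=50
9. P1: load  L5  bus=[BusRd]  L5: P0=S P1=S P2=I P3=I  mem[L5]=0
10. P0: load  L0  bus=[BusRd]  L0: P0=S P1=S P2=I P3=I  mem[L0]=70
11. P1: store L5 := 27  bus=[BusUpgr]  L5: P0=I P1=M P2=I P3=I  mem[L5]=0
12. P1: load  L0  bus=[-]  L0: P0=S P1=S P2=I P3=I  mem[L0]=70
13. P0: load  L3  bus=[BusRd]  L3: P0=E P1=I P2=I P3=I  mem[L3]=30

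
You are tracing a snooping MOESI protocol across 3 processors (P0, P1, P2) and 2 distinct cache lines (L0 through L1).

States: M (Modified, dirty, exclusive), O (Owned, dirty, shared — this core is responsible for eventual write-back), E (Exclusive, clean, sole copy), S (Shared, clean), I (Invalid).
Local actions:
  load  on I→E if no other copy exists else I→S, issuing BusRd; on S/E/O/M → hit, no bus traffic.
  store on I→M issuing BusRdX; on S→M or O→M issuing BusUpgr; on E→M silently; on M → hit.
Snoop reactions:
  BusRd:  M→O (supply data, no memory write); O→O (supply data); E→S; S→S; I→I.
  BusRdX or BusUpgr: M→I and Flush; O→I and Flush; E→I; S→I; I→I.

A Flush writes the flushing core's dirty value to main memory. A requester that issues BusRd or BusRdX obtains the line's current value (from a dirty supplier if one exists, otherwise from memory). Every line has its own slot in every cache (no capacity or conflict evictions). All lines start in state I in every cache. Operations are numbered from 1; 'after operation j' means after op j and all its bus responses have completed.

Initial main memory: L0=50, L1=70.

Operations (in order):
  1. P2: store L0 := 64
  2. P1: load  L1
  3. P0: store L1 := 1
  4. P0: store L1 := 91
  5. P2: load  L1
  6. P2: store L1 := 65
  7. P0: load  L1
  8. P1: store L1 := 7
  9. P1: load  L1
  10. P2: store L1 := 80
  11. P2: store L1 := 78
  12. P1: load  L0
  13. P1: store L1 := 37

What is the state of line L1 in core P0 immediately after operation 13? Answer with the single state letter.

state = I

1. P2: store L0 := 64  bus=[BusRdX]  L0: P0=I P1=I P2=M  mem[L0]=50
2. P1: load  L1  bus=[BusRd]  L1: P0=I P1=E P2=I  mem[L1]=70
3. P0: store L1 := 1  bus=[BusRdX]  L1: P0=M P1=I P2=I  mem[L1]=70
4. P0: store L1 := 91  bus=[-]  L1: P0=M P1=I P2=I  mem[L1]=70
5. P2: load  L1  bus=[BusRd]  L1: P0=O P1=I P2=S  mem[L1]=70
6. P2: store L1 := 65  bus=[BusUpgr,Flush]  L1: P0=I P1=I P2=M  mem[L1]=91
7. P0: load  L1  bus=[BusRd]  L1: P0=S P1=I P2=O  mem[L1]=91
8. P1: store L1 := 7  bus=[BusRdX,Flush]  L1: P0=I P1=M P2=I  mem[L1]=65
9. P1: load  L1  bus=[-]  L1: P0=I P1=M P2=I  mem[L1]=65
10. P2: store L1 := 80  bus=[BusRdX,Flush]  L1: P0=I P1=I P2=M  mem[L1]=7
11. P2: store L1 := 78  bus=[-]  L1: P0=I P1=I P2=M  mem[L1]=7
12. P1: load  L0  bus=[BusRd]  L0: P0=I P1=S P2=O  mem[L0]=50
13. P1: store L1 := 37  bus=[BusRdX,Flush]  L1: P0=I P1=M P2=I  mem[L1]=78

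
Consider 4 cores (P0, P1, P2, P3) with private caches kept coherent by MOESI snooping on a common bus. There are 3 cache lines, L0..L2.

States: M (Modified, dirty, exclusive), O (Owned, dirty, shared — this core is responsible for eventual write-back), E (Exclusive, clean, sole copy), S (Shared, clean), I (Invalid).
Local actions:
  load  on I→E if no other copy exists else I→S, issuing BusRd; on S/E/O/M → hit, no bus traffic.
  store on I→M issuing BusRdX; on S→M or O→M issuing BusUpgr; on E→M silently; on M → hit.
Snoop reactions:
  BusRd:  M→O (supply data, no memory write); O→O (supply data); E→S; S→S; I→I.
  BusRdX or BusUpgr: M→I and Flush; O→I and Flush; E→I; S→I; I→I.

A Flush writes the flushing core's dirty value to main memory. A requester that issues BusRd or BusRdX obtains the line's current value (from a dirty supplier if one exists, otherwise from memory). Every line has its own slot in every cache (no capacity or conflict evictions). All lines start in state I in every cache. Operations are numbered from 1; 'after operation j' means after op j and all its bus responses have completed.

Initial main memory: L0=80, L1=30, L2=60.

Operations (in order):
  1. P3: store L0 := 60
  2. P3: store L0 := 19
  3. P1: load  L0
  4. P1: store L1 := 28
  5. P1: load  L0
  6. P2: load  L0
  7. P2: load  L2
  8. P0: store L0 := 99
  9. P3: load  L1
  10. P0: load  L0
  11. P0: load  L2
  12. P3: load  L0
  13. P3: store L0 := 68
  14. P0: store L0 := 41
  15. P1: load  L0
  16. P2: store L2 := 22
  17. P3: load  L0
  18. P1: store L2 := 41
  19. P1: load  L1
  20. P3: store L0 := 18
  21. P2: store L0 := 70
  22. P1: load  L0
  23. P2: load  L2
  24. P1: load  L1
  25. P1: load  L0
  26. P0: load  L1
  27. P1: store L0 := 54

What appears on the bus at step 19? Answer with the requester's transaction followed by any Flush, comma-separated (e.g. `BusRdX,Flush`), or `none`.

  op1 P3: store L0 := 60 → I/I/I/M on L0; bus BusRdX; mem=80
  op2 P3: store L0 := 19 → I/I/I/M on L0; bus (none); mem=80
  op3 P1: load  L0 → I/S/I/O on L0; bus BusRd; mem=80
  op4 P1: store L1 := 28 → I/M/I/I on L1; bus BusRdX; mem=30
  op5 P1: load  L0 → I/S/I/O on L0; bus (none); mem=80
  op6 P2: load  L0 → I/S/S/O on L0; bus BusRd; mem=80
  op7 P2: load  L2 → I/I/E/I on L2; bus BusRd; mem=60
  op8 P0: store L0 := 99 → M/I/I/I on L0; bus BusRdX Flush; mem=19
  op9 P3: load  L1 → I/O/I/S on L1; bus BusRd; mem=30
  op10 P0: load  L0 → M/I/I/I on L0; bus (none); mem=19
  op11 P0: load  L2 → S/I/S/I on L2; bus BusRd; mem=60
  op12 P3: load  L0 → O/I/I/S on L0; bus BusRd; mem=19
  op13 P3: store L0 := 68 → I/I/I/M on L0; bus BusUpgr Flush; mem=99
  op14 P0: store L0 := 41 → M/I/I/I on L0; bus BusRdX Flush; mem=68
  op15 P1: load  L0 → O/S/I/I on L0; bus BusRd; mem=68
  op16 P2: store L2 := 22 → I/I/M/I on L2; bus BusUpgr; mem=60
  op17 P3: load  L0 → O/S/I/S on L0; bus BusRd; mem=68
  op18 P1: store L2 := 41 → I/M/I/I on L2; bus BusRdX Flush; mem=22
  op19 P1: load  L1 → I/O/I/S on L1; bus (none); mem=30
  op20 P3: store L0 := 18 → I/I/I/M on L0; bus BusUpgr Flush; mem=41
  op21 P2: store L0 := 70 → I/I/M/I on L0; bus BusRdX Flush; mem=18
  op22 P1: load  L0 → I/S/O/I on L0; bus BusRd; mem=18
  op23 P2: load  L2 → I/O/S/I on L2; bus BusRd; mem=22
  op24 P1: load  L1 → I/O/I/S on L1; bus (none); mem=30
  op25 P1: load  L0 → I/S/O/I on L0; bus (none); mem=18
  op26 P0: load  L1 → S/O/I/S on L1; bus BusRd; mem=30
  op27 P1: store L0 := 54 → I/M/I/I on L0; bus BusUpgr Flush; mem=70

bus = none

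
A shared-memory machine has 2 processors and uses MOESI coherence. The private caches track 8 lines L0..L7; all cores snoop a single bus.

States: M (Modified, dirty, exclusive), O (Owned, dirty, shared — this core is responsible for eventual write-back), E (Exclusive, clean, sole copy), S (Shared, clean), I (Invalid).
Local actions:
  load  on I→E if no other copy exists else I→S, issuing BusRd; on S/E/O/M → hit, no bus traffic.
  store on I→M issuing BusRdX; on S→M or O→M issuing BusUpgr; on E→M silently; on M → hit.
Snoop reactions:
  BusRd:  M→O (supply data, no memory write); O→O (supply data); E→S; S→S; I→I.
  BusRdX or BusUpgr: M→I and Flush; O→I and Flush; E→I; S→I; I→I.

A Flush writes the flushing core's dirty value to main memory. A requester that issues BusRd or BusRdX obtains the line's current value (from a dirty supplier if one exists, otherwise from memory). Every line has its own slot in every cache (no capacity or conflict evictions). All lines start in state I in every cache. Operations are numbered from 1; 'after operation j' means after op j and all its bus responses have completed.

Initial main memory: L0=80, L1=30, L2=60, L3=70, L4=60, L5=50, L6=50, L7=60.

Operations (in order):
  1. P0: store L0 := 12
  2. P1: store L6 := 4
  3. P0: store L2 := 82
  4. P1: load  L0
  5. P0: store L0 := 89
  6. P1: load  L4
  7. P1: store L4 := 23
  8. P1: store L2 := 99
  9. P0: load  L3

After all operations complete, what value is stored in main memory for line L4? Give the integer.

memory[L4] = 60

[1] P0: store L0 := 12 | P0:M(12), P1:I | bus: BusRdX
[2] P1: store L6 := 4 | P0:I, P1:M(4) | bus: BusRdX
[3] P0: store L2 := 82 | P0:M(82), P1:I | bus: BusRdX
[4] P1: load  L0 | P0:O(12), P1:S(12) | bus: BusRd
[5] P0: store L0 := 89 | P0:M(89), P1:I | bus: BusUpgr
[6] P1: load  L4 | P0:I, P1:E(60) | bus: BusRd
[7] P1: store L4 := 23 | P0:I, P1:M(23) | bus: none
[8] P1: store L2 := 99 | P0:I, P1:M(99) | bus: BusRdX,Flush
[9] P0: load  L3 | P0:E(70), P1:I | bus: BusRd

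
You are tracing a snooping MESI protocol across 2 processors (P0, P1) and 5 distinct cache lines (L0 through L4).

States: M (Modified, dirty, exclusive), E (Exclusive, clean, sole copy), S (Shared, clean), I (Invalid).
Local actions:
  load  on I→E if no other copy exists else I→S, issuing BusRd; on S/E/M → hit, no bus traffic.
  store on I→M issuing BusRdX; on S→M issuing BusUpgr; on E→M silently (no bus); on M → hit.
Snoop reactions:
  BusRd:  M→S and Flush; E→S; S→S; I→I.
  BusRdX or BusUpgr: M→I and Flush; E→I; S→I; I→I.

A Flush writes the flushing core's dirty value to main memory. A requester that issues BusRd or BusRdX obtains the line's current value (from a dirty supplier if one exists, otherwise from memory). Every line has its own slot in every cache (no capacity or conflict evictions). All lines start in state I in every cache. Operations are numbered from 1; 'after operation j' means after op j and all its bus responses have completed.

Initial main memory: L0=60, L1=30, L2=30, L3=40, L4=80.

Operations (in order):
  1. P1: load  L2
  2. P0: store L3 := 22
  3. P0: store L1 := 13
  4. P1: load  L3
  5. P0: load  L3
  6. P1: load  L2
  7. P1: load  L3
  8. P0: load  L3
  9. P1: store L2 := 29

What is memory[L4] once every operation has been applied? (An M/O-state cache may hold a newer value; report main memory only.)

step 1: P1: load  L2  ⟶  IE  (L2)  txn=BusRd  M[L2]=30
step 2: P0: store L3 := 22  ⟶  MI  (L3)  txn=BusRdX  M[L3]=40
step 3: P0: store L1 := 13  ⟶  MI  (L1)  txn=BusRdX  M[L1]=30
step 4: P1: load  L3  ⟶  SS  (L3)  txn=BusRd+Flush  M[L3]=22
step 5: P0: load  L3  ⟶  SS  (L3)  txn=∅  M[L3]=22
step 6: P1: load  L2  ⟶  IE  (L2)  txn=∅  M[L2]=30
step 7: P1: load  L3  ⟶  SS  (L3)  txn=∅  M[L3]=22
step 8: P0: load  L3  ⟶  SS  (L3)  txn=∅  M[L3]=22
step 9: P1: store L2 := 29  ⟶  IM  (L2)  txn=∅  M[L2]=30

memory[L4] = 80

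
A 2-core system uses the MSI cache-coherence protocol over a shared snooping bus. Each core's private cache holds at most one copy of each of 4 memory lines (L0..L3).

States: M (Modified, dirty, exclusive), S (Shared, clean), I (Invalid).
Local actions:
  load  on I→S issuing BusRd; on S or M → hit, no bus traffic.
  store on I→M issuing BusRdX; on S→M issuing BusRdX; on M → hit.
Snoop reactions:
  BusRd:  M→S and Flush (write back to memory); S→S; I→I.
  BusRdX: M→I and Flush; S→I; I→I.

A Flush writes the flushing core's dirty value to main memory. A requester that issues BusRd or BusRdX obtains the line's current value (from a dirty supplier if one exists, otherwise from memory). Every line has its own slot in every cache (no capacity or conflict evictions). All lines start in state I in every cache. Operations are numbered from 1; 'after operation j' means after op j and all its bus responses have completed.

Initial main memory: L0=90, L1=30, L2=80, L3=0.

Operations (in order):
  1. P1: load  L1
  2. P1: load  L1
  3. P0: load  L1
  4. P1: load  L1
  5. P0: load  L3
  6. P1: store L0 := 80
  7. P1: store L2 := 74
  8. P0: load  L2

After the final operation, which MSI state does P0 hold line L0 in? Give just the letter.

state = I

[1] P1: load  L1 | P0:I, P1:S(30) | bus: BusRd
[2] P1: load  L1 | P0:I, P1:S(30) | bus: none
[3] P0: load  L1 | P0:S(30), P1:S(30) | bus: BusRd
[4] P1: load  L1 | P0:S(30), P1:S(30) | bus: none
[5] P0: load  L3 | P0:S(0), P1:I | bus: BusRd
[6] P1: store L0 := 80 | P0:I, P1:M(80) | bus: BusRdX
[7] P1: store L2 := 74 | P0:I, P1:M(74) | bus: BusRdX
[8] P0: load  L2 | P0:S(74), P1:S(74) | bus: BusRd,Flush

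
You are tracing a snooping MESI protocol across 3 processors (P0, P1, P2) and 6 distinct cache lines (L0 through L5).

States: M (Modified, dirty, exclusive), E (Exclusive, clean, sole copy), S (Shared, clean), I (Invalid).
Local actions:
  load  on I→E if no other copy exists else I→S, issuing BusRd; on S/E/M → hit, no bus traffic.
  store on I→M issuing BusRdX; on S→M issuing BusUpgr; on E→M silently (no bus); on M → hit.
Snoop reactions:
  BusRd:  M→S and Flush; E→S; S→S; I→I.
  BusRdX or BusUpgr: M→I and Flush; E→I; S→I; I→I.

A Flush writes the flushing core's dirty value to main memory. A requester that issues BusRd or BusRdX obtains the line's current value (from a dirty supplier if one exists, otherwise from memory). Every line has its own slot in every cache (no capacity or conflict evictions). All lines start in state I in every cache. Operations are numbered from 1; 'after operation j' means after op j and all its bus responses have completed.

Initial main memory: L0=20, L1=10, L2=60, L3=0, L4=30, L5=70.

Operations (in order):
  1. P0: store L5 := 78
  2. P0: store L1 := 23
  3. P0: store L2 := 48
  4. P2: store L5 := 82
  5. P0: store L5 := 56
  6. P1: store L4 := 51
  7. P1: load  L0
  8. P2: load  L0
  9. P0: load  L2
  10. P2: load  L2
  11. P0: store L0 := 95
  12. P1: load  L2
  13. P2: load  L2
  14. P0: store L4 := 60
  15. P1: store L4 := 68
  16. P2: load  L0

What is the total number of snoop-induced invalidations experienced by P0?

invalidations = 2

  op1 P0: store L5 := 78 → M/I/I on L5; bus BusRdX; mem=70
  op2 P0: store L1 := 23 → M/I/I on L1; bus BusRdX; mem=10
  op3 P0: store L2 := 48 → M/I/I on L2; bus BusRdX; mem=60
  op4 P2: store L5 := 82 → I/I/M on L5; bus BusRdX Flush; mem=78
  op5 P0: store L5 := 56 → M/I/I on L5; bus BusRdX Flush; mem=82
  op6 P1: store L4 := 51 → I/M/I on L4; bus BusRdX; mem=30
  op7 P1: load  L0 → I/E/I on L0; bus BusRd; mem=20
  op8 P2: load  L0 → I/S/S on L0; bus BusRd; mem=20
  op9 P0: load  L2 → M/I/I on L2; bus (none); mem=60
  op10 P2: load  L2 → S/I/S on L2; bus BusRd Flush; mem=48
  op11 P0: store L0 := 95 → M/I/I on L0; bus BusRdX; mem=20
  op12 P1: load  L2 → S/S/S on L2; bus BusRd; mem=48
  op13 P2: load  L2 → S/S/S on L2; bus (none); mem=48
  op14 P0: store L4 := 60 → M/I/I on L4; bus BusRdX Flush; mem=51
  op15 P1: store L4 := 68 → I/M/I on L4; bus BusRdX Flush; mem=60
  op16 P2: load  L0 → S/I/S on L0; bus BusRd Flush; mem=95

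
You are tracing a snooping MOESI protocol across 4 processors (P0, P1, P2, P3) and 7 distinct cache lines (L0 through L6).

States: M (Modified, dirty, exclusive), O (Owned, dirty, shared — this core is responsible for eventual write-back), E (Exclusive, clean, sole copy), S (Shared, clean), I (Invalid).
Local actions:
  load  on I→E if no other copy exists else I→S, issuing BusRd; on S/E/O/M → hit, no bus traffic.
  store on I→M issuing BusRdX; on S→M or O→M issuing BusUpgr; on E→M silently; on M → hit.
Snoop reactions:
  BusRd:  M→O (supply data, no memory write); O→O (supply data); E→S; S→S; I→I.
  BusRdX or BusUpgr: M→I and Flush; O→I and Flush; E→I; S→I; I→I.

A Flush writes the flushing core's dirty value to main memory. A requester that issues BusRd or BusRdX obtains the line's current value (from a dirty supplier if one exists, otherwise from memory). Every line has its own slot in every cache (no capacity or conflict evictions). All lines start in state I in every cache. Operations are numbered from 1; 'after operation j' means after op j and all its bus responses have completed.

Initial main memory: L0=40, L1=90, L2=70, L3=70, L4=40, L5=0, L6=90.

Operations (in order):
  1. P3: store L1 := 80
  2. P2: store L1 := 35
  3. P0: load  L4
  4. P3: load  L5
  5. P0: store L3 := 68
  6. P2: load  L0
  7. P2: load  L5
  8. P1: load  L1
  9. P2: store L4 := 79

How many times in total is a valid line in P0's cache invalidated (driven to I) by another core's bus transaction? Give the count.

[1] P3: store L1 := 80 | P0:I, P1:I, P2:I, P3:M(80) | bus: BusRdX
[2] P2: store L1 := 35 | P0:I, P1:I, P2:M(35), P3:I | bus: BusRdX,Flush
[3] P0: load  L4 | P0:E(40), P1:I, P2:I, P3:I | bus: BusRd
[4] P3: load  L5 | P0:I, P1:I, P2:I, P3:E(0) | bus: BusRd
[5] P0: store L3 := 68 | P0:M(68), P1:I, P2:I, P3:I | bus: BusRdX
[6] P2: load  L0 | P0:I, P1:I, P2:E(40), P3:I | bus: BusRd
[7] P2: load  L5 | P0:I, P1:I, P2:S(0), P3:S(0) | bus: BusRd
[8] P1: load  L1 | P0:I, P1:S(35), P2:O(35), P3:I | bus: BusRd
[9] P2: store L4 := 79 | P0:I, P1:I, P2:M(79), P3:I | bus: BusRdX

invalidations = 1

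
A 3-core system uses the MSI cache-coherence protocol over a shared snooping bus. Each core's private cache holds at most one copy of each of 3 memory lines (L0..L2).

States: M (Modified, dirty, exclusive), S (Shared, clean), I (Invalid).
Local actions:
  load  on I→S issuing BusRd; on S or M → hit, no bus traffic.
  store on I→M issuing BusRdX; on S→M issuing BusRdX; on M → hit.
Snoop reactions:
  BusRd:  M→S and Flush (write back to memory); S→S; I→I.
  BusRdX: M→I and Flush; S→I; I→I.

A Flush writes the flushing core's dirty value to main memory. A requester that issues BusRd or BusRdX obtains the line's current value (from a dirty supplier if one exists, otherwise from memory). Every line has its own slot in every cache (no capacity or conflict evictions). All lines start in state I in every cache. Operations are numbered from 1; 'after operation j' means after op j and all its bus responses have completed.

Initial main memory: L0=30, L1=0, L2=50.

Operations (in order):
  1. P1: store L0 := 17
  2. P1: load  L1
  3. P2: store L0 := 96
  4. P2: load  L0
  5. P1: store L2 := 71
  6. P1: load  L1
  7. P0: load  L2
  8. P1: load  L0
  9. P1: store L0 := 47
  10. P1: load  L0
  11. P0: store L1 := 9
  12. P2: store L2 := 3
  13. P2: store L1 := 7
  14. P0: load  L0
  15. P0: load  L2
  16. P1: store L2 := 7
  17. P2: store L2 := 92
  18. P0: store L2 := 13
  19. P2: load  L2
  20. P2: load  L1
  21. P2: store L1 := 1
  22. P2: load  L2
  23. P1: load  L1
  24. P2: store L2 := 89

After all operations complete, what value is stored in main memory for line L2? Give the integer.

1. P1: store L0 := 17  bus=[BusRdX]  L0: P0=I P1=M P2=I  mem[L0]=30
2. P1: load  L1  bus=[BusRd]  L1: P0=I P1=S P2=I  mem[L1]=0
3. P2: store L0 := 96  bus=[BusRdX,Flush]  L0: P0=I P1=I P2=M  mem[L0]=17
4. P2: load  L0  bus=[-]  L0: P0=I P1=I P2=M  mem[L0]=17
5. P1: store L2 := 71  bus=[BusRdX]  L2: P0=I P1=M P2=I  mem[L2]=50
6. P1: load  L1  bus=[-]  L1: P0=I P1=S P2=I  mem[L1]=0
7. P0: load  L2  bus=[BusRd,Flush]  L2: P0=S P1=S P2=I  mem[L2]=71
8. P1: load  L0  bus=[BusRd,Flush]  L0: P0=I P1=S P2=S  mem[L0]=96
9. P1: store L0 := 47  bus=[BusRdX]  L0: P0=I P1=M P2=I  mem[L0]=96
10. P1: load  L0  bus=[-]  L0: P0=I P1=M P2=I  mem[L0]=96
11. P0: store L1 := 9  bus=[BusRdX]  L1: P0=M P1=I P2=I  mem[L1]=0
12. P2: store L2 := 3  bus=[BusRdX]  L2: P0=I P1=I P2=M  mem[L2]=71
13. P2: store L1 := 7  bus=[BusRdX,Flush]  L1: P0=I P1=I P2=M  mem[L1]=9
14. P0: load  L0  bus=[BusRd,Flush]  L0: P0=S P1=S P2=I  mem[L0]=47
15. P0: load  L2  bus=[BusRd,Flush]  L2: P0=S P1=I P2=S  mem[L2]=3
16. P1: store L2 := 7  bus=[BusRdX]  L2: P0=I P1=M P2=I  mem[L2]=3
17. P2: store L2 := 92  bus=[BusRdX,Flush]  L2: P0=I P1=I P2=M  mem[L2]=7
18. P0: store L2 := 13  bus=[BusRdX,Flush]  L2: P0=M P1=I P2=I  mem[L2]=92
19. P2: load  L2  bus=[BusRd,Flush]  L2: P0=S P1=I P2=S  mem[L2]=13
20. P2: load  L1  bus=[-]  L1: P0=I P1=I P2=M  mem[L1]=9
21. P2: store L1 := 1  bus=[-]  L1: P0=I P1=I P2=M  mem[L1]=9
22. P2: load  L2  bus=[-]  L2: P0=S P1=I P2=S  mem[L2]=13
23. P1: load  L1  bus=[BusRd,Flush]  L1: P0=I P1=S P2=S  mem[L1]=1
24. P2: store L2 := 89  bus=[BusRdX]  L2: P0=I P1=I P2=M  mem[L2]=13

memory[L2] = 13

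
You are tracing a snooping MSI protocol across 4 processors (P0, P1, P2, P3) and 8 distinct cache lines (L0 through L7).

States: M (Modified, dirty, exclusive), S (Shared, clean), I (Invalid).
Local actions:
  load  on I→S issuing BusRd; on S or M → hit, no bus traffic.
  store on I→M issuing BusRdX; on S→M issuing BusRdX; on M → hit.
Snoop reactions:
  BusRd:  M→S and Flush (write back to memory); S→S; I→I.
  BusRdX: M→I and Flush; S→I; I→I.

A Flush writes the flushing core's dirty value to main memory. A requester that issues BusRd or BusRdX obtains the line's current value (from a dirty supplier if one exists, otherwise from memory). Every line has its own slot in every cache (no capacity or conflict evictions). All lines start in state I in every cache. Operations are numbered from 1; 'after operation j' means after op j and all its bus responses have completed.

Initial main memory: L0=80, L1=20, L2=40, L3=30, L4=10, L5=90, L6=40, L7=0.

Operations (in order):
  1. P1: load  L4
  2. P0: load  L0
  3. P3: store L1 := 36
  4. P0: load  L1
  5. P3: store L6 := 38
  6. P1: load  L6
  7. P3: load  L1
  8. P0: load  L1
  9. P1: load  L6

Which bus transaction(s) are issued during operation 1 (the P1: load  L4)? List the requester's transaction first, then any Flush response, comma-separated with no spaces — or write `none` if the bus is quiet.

  op1 P1: load  L4 → I/S/I/I on L4; bus BusRd; mem=10
  op2 P0: load  L0 → S/I/I/I on L0; bus BusRd; mem=80
  op3 P3: store L1 := 36 → I/I/I/M on L1; bus BusRdX; mem=20
  op4 P0: load  L1 → S/I/I/S on L1; bus BusRd Flush; mem=36
  op5 P3: store L6 := 38 → I/I/I/M on L6; bus BusRdX; mem=40
  op6 P1: load  L6 → I/S/I/S on L6; bus BusRd Flush; mem=38
  op7 P3: load  L1 → S/I/I/S on L1; bus (none); mem=36
  op8 P0: load  L1 → S/I/I/S on L1; bus (none); mem=36
  op9 P1: load  L6 → I/S/I/S on L6; bus (none); mem=38

bus = BusRd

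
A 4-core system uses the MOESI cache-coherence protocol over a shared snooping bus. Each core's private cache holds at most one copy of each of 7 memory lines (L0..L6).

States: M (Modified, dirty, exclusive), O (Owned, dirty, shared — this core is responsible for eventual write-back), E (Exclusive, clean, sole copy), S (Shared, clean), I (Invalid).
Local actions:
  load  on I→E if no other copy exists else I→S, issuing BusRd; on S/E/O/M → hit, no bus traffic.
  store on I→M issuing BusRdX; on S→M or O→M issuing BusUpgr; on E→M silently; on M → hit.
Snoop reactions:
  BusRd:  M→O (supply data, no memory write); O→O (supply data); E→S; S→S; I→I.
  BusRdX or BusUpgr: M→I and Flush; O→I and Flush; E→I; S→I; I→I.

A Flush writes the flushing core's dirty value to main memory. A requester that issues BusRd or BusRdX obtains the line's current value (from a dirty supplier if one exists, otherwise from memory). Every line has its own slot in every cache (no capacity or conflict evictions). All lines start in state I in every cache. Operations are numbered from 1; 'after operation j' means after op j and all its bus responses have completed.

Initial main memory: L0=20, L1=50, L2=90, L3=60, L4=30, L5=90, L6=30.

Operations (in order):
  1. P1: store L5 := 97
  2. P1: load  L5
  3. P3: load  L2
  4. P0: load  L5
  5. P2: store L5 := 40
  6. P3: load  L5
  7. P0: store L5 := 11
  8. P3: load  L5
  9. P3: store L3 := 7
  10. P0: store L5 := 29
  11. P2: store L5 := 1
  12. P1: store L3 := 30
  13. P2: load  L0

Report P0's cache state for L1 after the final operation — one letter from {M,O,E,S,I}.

[1] P1: store L5 := 97 | P0:I, P1:M(97), P2:I, P3:I | bus: BusRdX
[2] P1: load  L5 | P0:I, P1:M(97), P2:I, P3:I | bus: none
[3] P3: load  L2 | P0:I, P1:I, P2:I, P3:E(90) | bus: BusRd
[4] P0: load  L5 | P0:S(97), P1:O(97), P2:I, P3:I | bus: BusRd
[5] P2: store L5 := 40 | P0:I, P1:I, P2:M(40), P3:I | bus: BusRdX,Flush
[6] P3: load  L5 | P0:I, P1:I, P2:O(40), P3:S(40) | bus: BusRd
[7] P0: store L5 := 11 | P0:M(11), P1:I, P2:I, P3:I | bus: BusRdX,Flush
[8] P3: load  L5 | P0:O(11), P1:I, P2:I, P3:S(11) | bus: BusRd
[9] P3: store L3 := 7 | P0:I, P1:I, P2:I, P3:M(7) | bus: BusRdX
[10] P0: store L5 := 29 | P0:M(29), P1:I, P2:I, P3:I | bus: BusUpgr
[11] P2: store L5 := 1 | P0:I, P1:I, P2:M(1), P3:I | bus: BusRdX,Flush
[12] P1: store L3 := 30 | P0:I, P1:M(30), P2:I, P3:I | bus: BusRdX,Flush
[13] P2: load  L0 | P0:I, P1:I, P2:E(20), P3:I | bus: BusRd

state = I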